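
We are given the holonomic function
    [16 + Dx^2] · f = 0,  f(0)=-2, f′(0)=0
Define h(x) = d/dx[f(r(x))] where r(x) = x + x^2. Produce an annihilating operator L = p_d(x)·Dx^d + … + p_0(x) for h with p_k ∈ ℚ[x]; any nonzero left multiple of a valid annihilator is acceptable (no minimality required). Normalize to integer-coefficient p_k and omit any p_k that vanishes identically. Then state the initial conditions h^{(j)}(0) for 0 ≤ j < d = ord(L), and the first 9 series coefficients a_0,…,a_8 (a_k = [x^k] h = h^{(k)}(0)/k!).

L = (28 + 128·x + 384·x^2 + 512·x^3 + 256·x^4) + (-6 - 12·x)·Dx + (1 + 4·x + 4·x^2)·Dx^2  (order 2).
h: a_k = 0, 32, 96, -64/3, -1280/3, -10496/15, -1792/15, 368128/315, 63488/35, …
ICs: h(0) = 0, h′(0) = 32.

f: a_k = -2, 0, 16, 0, -64/3, 0, 512/45, 0, -1024/315, …
f∘r: x↦r, Dx↦Dx/r' in L_f ⇒ L₀.
h=h₀': d/dx-closure on L₀ ⇒ L.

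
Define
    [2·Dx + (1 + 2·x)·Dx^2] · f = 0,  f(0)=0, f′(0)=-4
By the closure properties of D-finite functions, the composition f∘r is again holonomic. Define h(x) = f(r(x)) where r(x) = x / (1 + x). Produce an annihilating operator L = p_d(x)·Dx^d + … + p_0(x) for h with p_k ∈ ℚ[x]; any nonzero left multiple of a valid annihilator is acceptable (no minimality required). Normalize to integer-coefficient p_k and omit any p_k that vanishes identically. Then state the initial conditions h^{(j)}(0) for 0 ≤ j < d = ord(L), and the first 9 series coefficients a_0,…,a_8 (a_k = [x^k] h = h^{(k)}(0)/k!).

L = (4 + 6·x)·Dx + (1 + 4·x + 3·x^2)·Dx^2  (order 2).
h: a_k = 0, -4, 8, -52/3, 40, -484/5, 728/3, -4372/7, 1640, …
ICs: h(0) = 0, h′(0) = -4.

f: a_k = 0, -4, 4, -16/3, 8, -64/5, 64/3, -256/7, 64, …
f∘r: x↦r, Dx↦Dx/r' in L_f ⇒ L₀.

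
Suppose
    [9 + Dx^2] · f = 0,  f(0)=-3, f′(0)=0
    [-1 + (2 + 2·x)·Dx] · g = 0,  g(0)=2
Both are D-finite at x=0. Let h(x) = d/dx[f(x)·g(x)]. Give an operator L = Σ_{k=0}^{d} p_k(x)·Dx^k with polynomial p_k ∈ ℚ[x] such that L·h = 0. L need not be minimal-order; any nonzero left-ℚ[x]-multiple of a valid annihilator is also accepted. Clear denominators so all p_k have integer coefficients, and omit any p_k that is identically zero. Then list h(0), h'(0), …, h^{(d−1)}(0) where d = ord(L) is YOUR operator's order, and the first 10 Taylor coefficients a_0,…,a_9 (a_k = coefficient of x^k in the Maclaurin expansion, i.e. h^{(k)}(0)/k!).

f: a_k = -3, 0, 27/2, 0, -81/8, 0, 243/80, 0, -2187/4480, 0, …
g: a_k = 2, 1, -1/4, 1/8, -5/64, 7/128, -21/512, 33/1024, -429/16384, 715/32768, …
L₀ := L_f ⊗_s L_g (sym. prod.), ord ≤ 2.
Differentiate: ansatz ord ≤ ord L₀ ⇒ L.
L = (551 + 1968·x + 2712·x^2 + 1728·x^3 + 432·x^4) + (-44 - 140·x - 144·x^2 - 48·x^3)·Dx + (52 + 200·x + 292·x^2 + 192·x^3 + 48·x^4)·Dx^2  (order 2).
h: a_k = -3, 111/2, 315/8, -1497/16, -5505/128, 58941/1280, 86499/5120, -814203/71680, -3020139/1146880, 2289423/2293760, …
ICs: h(0) = -3, h′(0) = 111/2.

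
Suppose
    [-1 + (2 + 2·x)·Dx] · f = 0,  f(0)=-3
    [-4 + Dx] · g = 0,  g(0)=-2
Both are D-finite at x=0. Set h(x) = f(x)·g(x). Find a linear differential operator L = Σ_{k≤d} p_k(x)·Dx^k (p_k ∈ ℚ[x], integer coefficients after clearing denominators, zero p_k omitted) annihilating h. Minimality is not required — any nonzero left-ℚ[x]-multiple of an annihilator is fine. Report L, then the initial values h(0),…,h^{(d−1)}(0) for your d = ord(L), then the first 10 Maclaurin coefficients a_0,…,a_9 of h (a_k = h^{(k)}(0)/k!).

L = (-9 - 8·x) + (2 + 2·x)·Dx  (order 1).
h: a_k = 6, 27, 237/4, 683/8, 5841/64, 49553/640, 417727/7680, 1167969/35840, 29265889/1720320, 243638873/30965760, …
ICs: h(0) = 6.

f: a_k = -3, -3/2, 3/8, -3/16, 15/128, -21/256, 63/1024, -99/2048, 1287/32768, -2145/65536, …
g: a_k = -2, -8, -16, -64/3, -64/3, -256/15, -512/45, -2048/315, -1024/315, -4096/2835, …
Product ⇒ symmetric product L₀, ord ≤ 1.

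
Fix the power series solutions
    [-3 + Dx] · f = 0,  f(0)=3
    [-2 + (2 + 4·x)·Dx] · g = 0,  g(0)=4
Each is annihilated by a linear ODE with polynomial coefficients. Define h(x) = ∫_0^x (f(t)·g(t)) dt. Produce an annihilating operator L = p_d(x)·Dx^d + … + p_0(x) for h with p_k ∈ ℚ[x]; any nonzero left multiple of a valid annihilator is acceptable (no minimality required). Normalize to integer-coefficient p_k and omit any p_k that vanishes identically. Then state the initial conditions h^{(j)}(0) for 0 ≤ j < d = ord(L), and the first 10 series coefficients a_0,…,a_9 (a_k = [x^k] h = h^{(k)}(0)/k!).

f: a_k = 3, 9, 27/2, 27/2, 81/8, 243/40, 243/80, 729/560, 2187/4480, 729/4480, …
g: a_k = 4, 4, -2, 2, -5/2, 7/2, -21/4, 33/4, -429/32, 715/32, …
f·g: L₀ = L_f ⊗_s L_g, ord ≤ 1·1.
∫: right-multiply L₀ by Dx.
L = (-4 - 6·x)·Dx + (1 + 2·x)·Dx^2  (order 2).
h: a_k = 0, 12, 24, 28, 24, 78/5, 44/5, 18/5, 72/35, -13/70, …
ICs: h(0) = 0, h′(0) = 12.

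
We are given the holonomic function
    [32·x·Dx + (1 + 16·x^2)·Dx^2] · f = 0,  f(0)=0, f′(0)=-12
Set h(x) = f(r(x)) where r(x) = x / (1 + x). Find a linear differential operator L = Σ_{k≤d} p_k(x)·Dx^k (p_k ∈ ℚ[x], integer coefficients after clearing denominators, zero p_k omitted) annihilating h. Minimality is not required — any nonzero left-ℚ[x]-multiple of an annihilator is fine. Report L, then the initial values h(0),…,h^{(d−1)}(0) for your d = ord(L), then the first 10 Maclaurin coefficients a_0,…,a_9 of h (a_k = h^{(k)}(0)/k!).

L = (2 + 34·x)·Dx + (1 + 2·x + 17·x^2)·Dx^2  (order 2).
h: a_k = 0, -12, 12, 52, -180, -1212/5, 2444, -8724/7, -28980, 203996/3, …
ICs: h(0) = 0, h′(0) = -12.

f: a_k = 0, -12, 0, 64, 0, -3072/5, 0, 49152/7, 0, -262144/3, …
f∘r: x↦r, Dx↦Dx/r' in L_f ⇒ L₀.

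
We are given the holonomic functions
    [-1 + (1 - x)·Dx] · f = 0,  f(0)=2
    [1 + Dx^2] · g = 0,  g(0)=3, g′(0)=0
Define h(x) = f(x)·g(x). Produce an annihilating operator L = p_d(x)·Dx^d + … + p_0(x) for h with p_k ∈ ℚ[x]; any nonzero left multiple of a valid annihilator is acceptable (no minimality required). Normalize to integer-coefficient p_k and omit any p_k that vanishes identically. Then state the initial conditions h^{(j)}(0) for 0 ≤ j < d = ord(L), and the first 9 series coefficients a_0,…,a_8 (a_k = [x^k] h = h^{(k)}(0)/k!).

f: a_k = 2, 2, 2, 2, 2, 2, 2, 2, 2, …
g: a_k = 3, 0, -3/2, 0, 1/8, 0, -1/240, 0, 1/13440, …
L₀ := L_f ⊗_s L_g (sym. prod.), ord ≤ 2.
L = (-1 + x) + 2·Dx + (-1 + x)·Dx^2  (order 2).
h: a_k = 6, 6, 3, 3, 13/4, 13/4, 389/120, 389/120, 4357/1344, …
ICs: h(0) = 6, h′(0) = 6.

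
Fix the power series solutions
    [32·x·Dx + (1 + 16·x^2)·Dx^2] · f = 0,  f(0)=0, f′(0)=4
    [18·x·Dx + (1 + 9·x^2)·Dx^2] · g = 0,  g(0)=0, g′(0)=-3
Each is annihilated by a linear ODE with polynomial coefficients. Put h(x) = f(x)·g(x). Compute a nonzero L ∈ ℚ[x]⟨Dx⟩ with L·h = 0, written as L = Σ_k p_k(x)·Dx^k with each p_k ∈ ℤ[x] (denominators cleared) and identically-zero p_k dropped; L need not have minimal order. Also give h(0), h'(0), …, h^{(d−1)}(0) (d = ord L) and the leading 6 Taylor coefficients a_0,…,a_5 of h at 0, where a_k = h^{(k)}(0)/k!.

L = (-3456·x - 144000·x^3 - 1327104·x^5 + 4147200·x^7 + 71663616·x^9)·Dx + (-100 - 11532·x^2 - 259200·x^4 - 1161216·x^6 + 14515200·x^8 + 107495424·x^10)·Dx^2 + (-200·x - 7880·x^3 - 86400·x^5 + 194112·x^7 + 8294400·x^9 + 35831808·x^11)·Dx^3 + (-1 - 50·x^2 - 769·x^4 + 110736·x^8 + 1036800·x^10 + 2985984·x^12)·Dx^4  (order 4).
h: a_k = 0, 0, -12, 0, 100, 0, …
ICs: h(0) = 0, h′(0) = 0, h′′(0) = -24, h′′′(0) = 0.

f: a_k = 0, 4, 0, -64/3, 0, 1024/5, …
g: a_k = 0, -3, 0, 9, 0, -243/5, …
Product ⇒ symmetric product L₀, ord ≤ 4.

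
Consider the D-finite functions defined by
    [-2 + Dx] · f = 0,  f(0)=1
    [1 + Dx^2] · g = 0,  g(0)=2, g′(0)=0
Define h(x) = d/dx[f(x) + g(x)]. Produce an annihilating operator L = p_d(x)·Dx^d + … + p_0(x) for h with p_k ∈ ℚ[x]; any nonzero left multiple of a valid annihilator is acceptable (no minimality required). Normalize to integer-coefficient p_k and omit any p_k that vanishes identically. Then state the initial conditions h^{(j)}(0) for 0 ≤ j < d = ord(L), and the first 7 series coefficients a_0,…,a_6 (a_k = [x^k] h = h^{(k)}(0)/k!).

f: a_k = 1, 2, 2, 4/3, 2/3, 4/15, 4/45, …
g: a_k = 2, 0, -1, 0, 1/12, 0, -1/360, …
h₀=f+g: left-lcm gives L₀, ord ≤ 3.
Differentiate: ansatz ord ≤ ord L₀ ⇒ L.
L = 2 - Dx + 2·Dx^2 - Dx^3  (order 3).
h: a_k = 2, 2, 4, 3, 4/3, 31/60, 8/45, …
ICs: h(0) = 2, h′(0) = 2, h′′(0) = 8.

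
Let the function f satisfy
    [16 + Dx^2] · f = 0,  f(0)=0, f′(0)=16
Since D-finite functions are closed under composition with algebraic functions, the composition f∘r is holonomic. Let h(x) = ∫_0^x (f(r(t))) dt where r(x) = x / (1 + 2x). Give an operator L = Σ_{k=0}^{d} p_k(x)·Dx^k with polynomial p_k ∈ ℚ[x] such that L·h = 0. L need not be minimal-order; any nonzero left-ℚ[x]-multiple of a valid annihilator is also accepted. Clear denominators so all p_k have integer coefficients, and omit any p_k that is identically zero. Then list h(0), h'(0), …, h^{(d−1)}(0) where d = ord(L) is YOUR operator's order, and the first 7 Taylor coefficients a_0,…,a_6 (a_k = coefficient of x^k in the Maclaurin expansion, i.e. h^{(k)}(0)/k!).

L = 16·Dx + (4 + 24·x + 48·x^2 + 32·x^3)·Dx^2 + (1 + 8·x + 24·x^2 + 32·x^3 + 16·x^4)·Dx^3  (order 3).
h: a_k = 0, 0, 8, -32/3, 16/3, 128/5, -5504/45, …
ICs: h(0) = 0, h′(0) = 0, h′′(0) = 16.

f: a_k = 0, 16, 0, -128/3, 0, 512/15, 0, …
Substitute x→r, Dx→(1/r')Dx; clear ⇒ L₀.
∫: right-multiply L₀ by Dx.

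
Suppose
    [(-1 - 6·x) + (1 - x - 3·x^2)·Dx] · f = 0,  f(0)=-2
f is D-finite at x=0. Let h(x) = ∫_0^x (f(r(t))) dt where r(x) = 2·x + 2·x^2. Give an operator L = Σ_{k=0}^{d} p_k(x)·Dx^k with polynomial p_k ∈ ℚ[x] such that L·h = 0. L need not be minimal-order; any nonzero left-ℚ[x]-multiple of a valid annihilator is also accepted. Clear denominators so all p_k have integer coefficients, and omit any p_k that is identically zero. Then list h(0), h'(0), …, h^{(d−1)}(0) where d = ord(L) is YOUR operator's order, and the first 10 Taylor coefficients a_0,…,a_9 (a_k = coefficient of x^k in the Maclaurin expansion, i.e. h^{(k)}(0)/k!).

f: a_k = -2, -2, -8, -14, -38, -80, -194, -434, -1016, -2318, …
L₀ from L_f via x↦r, Dx↦r'^{-1}Dx.
Integrate: L := L₀·Dx.
L = (2 + 28·x + 72·x^2 + 48·x^3)·Dx + (-1 + 2·x + 14·x^2 + 24·x^3 + 12·x^4)·Dx^2  (order 2).
h: a_k = 0, -2, -2, -12, -44, -976/5, -888, -28976/7, -19760, -95712, …
ICs: h(0) = 0, h′(0) = -2.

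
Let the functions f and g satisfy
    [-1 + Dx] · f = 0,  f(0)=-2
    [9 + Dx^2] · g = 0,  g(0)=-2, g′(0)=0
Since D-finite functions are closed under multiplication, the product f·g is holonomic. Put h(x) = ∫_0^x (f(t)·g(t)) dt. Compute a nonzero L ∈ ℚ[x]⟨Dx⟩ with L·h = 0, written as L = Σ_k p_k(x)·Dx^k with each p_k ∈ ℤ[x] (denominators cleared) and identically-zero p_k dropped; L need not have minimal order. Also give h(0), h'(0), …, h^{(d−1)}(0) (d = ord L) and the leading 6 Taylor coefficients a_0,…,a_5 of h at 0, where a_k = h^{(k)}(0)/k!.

f: a_k = -2, -2, -1, -1/3, -1/12, -1/60, …
g: a_k = -2, 0, 9, 0, -27/4, 0, …
Sym-product of L_f,L_g gives L₀ (≤ ord 2).
h=∫h₀ ⇒ L = L₀·Dx.
L = 10·Dx - 2·Dx^2 + Dx^3  (order 3).
h: a_k = 0, 4, 2, -16/3, -13/3, 14/15, …
ICs: h(0) = 0, h′(0) = 4, h′′(0) = 4.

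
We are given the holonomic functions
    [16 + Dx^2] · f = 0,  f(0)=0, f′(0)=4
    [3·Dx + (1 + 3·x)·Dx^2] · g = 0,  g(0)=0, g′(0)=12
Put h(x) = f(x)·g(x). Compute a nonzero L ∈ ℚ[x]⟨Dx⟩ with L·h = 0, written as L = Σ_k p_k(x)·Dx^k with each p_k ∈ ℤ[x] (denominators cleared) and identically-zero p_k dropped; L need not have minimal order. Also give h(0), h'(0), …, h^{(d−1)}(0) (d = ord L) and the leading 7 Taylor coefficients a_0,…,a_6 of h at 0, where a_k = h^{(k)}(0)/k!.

f: a_k = 0, 4, 0, -32/3, 0, 128/15, 0, …
g: a_k = 0, 12, -18, 36, -81, 972/5, -486, …
h₀=f·g: eliminate ⇒ L₀, order ≤ 2·2.
L = (2272 + 127488·x + 781056·x^2 + 1769472·x^3 + 1327104·x^4) + (4416 + 50112·x + 165888·x^2 + 165888·x^3)·Dx + (1022 + 19392·x + 102816·x^2 + 221184·x^3 + 165888·x^4)·Dx^2 + (276 + 3132·x + 10368·x^2 + 10368·x^3)·Dx^3 + (55 + 714·x + 3375·x^2 + 6912·x^3 + 5184·x^4)·Dx^4  (order 4).
h: a_k = 0, 0, 48, -72, 16, -132, 496, …
ICs: h(0) = 0, h′(0) = 0, h′′(0) = 96, h′′′(0) = -432.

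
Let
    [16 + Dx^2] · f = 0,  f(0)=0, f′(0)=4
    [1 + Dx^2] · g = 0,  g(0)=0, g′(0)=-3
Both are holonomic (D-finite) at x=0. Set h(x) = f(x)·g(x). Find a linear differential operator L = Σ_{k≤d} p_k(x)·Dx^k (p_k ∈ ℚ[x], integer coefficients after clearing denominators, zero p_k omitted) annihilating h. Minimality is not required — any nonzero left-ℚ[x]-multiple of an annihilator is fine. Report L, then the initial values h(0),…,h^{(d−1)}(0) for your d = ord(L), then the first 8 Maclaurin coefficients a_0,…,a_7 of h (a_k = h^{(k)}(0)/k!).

L = 225 + 34·Dx^2 + Dx^4  (order 4).
h: a_k = 0, 0, -12, 0, 34, 0, -931/30, 0, …
ICs: h(0) = 0, h′(0) = 0, h′′(0) = -24, h′′′(0) = 0.

f: a_k = 0, 4, 0, -32/3, 0, 128/15, 0, -1024/315, …
g: a_k = 0, -3, 0, 1/2, 0, -1/40, 0, 1/1680, …
f·g: L₀ = L_f ⊗_s L_g, ord ≤ 2·2.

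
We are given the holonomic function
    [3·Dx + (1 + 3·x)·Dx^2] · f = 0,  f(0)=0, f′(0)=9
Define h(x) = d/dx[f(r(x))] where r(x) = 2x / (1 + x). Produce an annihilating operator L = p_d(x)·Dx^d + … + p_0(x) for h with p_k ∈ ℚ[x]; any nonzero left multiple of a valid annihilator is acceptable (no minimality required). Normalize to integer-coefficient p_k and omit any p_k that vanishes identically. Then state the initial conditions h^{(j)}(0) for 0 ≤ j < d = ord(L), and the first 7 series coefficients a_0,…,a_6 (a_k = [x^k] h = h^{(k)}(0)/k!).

f: a_k = 0, 9, -27/2, 27, -243/4, 729/5, -729/2, …
Substitute x→r, Dx→(1/r')Dx; clear ⇒ L₀.
Differentiate: ansatz ord ≤ ord L₀ ⇒ L.
L = (8 + 14·x) + (1 + 8·x + 7·x^2)·Dx  (order 1).
h: a_k = 18, -144, 1026, -7200, 50418, -352944, 2470626, …
ICs: h(0) = 18.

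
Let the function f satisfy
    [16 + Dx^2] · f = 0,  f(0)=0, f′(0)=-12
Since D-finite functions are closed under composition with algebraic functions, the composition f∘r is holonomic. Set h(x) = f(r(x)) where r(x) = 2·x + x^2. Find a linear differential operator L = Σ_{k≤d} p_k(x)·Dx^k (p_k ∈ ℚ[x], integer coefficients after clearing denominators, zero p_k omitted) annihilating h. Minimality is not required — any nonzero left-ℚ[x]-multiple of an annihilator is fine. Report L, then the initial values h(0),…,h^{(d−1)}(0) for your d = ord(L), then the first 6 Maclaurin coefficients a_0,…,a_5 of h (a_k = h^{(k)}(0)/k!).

L = (64 + 192·x + 192·x^2 + 64·x^3) - Dx + (1 + x)·Dx^2  (order 2).
h: a_k = 0, -24, -12, 256, 384, -3136/5, …
ICs: h(0) = 0, h′(0) = -24.

f: a_k = 0, -12, 0, 32, 0, -128/5, …
h₀=f(r): pull back L_f along r ⇒ L₀.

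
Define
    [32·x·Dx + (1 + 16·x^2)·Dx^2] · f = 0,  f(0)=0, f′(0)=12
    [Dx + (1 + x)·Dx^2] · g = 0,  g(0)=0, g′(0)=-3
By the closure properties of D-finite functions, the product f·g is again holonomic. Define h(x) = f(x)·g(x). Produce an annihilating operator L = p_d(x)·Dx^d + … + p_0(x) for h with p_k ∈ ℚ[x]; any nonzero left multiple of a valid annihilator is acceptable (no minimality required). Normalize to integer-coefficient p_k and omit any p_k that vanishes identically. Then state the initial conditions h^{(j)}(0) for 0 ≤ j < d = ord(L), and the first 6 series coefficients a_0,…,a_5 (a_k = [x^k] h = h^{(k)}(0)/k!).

L = (4224 + 8384·x + 204800·x^2 + 531456·x^3 + 491520·x^4 + 212992·x^5 + 262144·x^7)·Dx + (4098 + 28864·x + 258368·x^2 + 1045504·x^3 + 1798144·x^4 + 1523712·x^5 + 573440·x^6 + 786432·x^7 + 917504·x^8)·Dx^2 + (132 + 8644·x + 37632·x^2 + 196032·x^3 + 614400·x^4 + 955392·x^5 + 786432·x^6 + 540672·x^7 + 786432·x^8 + 524288·x^9)·Dx^3 + (65 + 258·x + 2497·x^2 + 8576·x^3 + 30336·x^4 + 76800·x^5 + 118272·x^6 + 98304·x^7 + 98304·x^8 + 131072·x^9 + 65536·x^10)·Dx^4  (order 4).
h: a_k = 0, 0, -36, 18, 180, -87, …
ICs: h(0) = 0, h′(0) = 0, h′′(0) = -72, h′′′(0) = 108.

f: a_k = 0, 12, 0, -64, 0, 3072/5, …
g: a_k = 0, -3, 3/2, -1, 3/4, -3/5, …
Product ⇒ symmetric product L₀, ord ≤ 4.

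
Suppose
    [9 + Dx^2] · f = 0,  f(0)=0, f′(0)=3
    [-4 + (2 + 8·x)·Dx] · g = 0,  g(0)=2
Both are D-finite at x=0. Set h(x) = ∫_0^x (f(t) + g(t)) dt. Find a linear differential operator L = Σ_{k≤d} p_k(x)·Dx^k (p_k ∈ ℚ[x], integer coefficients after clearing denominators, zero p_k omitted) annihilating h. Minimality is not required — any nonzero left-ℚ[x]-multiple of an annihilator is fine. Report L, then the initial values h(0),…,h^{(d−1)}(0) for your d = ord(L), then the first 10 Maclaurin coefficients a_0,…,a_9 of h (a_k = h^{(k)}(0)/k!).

f: a_k = 0, 3, 0, -9/2, 0, 81/40, 0, -243/560, 0, 243/4480, …
g: a_k = 2, 4, -4, 8, -20, 56, -168, 528, -1716, 5720, …
Sum ⇒ L₀ = lclm(L_f,L_g) in ℚ(x)⟨Dx⟩.
h=∫₀ˣh₀: take L = L₀·Dx.
L = (-378 - 1296·x - 2592·x^2)·Dx + (45 + 828·x + 3888·x^2 + 5184·x^3)·Dx^2 + (-42 - 144·x - 288·x^2)·Dx^3 + (5 + 92·x + 432·x^2 + 576·x^3)·Dx^4  (order 4).
h: a_k = 0, 2, 7/2, -4/3, 7/8, -4, 2321/240, -24, 295437/4480, -572/3, …
ICs: h(0) = 0, h′(0) = 2, h′′(0) = 7, h′′′(0) = -8.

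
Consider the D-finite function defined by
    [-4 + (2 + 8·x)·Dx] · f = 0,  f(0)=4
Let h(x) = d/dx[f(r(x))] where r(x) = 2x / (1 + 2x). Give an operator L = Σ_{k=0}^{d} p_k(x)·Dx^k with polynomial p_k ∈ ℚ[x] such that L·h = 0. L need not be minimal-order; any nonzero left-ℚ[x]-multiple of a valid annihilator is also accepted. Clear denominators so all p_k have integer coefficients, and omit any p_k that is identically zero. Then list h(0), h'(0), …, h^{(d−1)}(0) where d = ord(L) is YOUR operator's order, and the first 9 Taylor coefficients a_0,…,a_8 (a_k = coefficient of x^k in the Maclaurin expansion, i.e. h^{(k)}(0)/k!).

L = (-8 - 40·x) + (-1 - 12·x - 20·x^2)·Dx  (order 1).
h: a_k = 16, -128, 960, -7680, 65280, -577536, 5239808, -48332800, 451031040, …
ICs: h(0) = 16.

f: a_k = 4, 8, -8, 16, -40, 112, -336, 1056, -3432, …
L₀ from L_f via x↦r, Dx↦r'^{-1}Dx.
h=h₀': d/dx-closure on L₀ ⇒ L.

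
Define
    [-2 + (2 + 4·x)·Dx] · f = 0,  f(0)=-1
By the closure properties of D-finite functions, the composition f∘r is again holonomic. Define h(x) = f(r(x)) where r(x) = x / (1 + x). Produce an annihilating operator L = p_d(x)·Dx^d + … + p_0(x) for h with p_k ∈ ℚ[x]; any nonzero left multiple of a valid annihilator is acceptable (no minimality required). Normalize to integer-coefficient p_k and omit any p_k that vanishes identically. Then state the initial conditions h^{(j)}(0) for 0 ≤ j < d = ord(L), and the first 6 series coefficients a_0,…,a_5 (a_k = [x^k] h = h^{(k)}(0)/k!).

f: a_k = -1, -1, 1/2, -1/2, 5/8, -7/8, …
f∘r: x↦r, Dx↦Dx/r' in L_f ⇒ L₀.
L = -1 + (1 + 4·x + 3·x^2)·Dx  (order 1).
h: a_k = -1, -1, 3/2, -5/2, 37/8, -75/8, …
ICs: h(0) = -1.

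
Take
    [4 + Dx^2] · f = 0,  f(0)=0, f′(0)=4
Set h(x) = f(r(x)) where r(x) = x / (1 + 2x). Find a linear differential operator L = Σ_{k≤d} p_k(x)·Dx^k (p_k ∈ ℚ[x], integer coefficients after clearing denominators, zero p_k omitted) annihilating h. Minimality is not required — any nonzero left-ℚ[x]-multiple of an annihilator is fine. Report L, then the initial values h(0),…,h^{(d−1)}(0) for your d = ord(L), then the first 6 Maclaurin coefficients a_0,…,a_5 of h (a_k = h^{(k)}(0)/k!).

L = 4 + (4 + 24·x + 48·x^2 + 32·x^3)·Dx + (1 + 8·x + 24·x^2 + 32·x^3 + 16·x^4)·Dx^2  (order 2).
h: a_k = 0, 4, -8, 40/3, -16, 8/15, …
ICs: h(0) = 0, h′(0) = 4.

f: a_k = 0, 4, 0, -8/3, 0, 8/15, …
Change of var in L_f (x↦r) gives L₀.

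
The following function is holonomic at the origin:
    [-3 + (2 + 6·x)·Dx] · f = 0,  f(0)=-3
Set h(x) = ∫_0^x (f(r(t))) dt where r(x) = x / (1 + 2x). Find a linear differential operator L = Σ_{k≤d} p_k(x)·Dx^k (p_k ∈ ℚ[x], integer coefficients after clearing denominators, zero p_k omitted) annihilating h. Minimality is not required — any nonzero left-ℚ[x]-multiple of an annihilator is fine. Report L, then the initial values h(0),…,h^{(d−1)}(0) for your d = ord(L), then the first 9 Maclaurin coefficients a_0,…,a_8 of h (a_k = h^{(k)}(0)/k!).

L = -3·Dx + (2 + 14·x + 20·x^2)·Dx^2  (order 2).
h: a_k = 0, -3, -9/4, 33/8, -585/64, 2979/128, -33909/512, 1477503/7168, -11283849/16384, …
ICs: h(0) = 0, h′(0) = -3.

f: a_k = -3, -9/2, 27/8, -81/16, 1215/128, -5103/256, 45927/1024, -216513/2048, 8444007/32768, …
Substitute x→r, Dx→(1/r')Dx; clear ⇒ L₀.
h=∫h₀ ⇒ L = L₀·Dx.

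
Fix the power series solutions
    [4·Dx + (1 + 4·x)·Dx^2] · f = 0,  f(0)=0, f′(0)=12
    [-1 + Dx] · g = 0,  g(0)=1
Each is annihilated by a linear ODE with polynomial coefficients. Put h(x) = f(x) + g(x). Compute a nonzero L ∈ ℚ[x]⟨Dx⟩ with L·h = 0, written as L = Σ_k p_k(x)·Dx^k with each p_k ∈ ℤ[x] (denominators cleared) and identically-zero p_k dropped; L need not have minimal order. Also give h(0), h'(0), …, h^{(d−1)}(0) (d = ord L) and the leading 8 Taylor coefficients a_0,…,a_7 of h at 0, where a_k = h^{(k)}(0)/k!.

f: a_k = 0, 12, -24, 64, -192, 3072/5, -2048, 49152/7, …
g: a_k = 1, 1, 1/2, 1/6, 1/24, 1/120, 1/720, 1/5040, …
Weyl lclm of L_f,L_g ⇒ L₀ (ord ≤ 3).
L = (-36 - 16·x)·Dx + (31 - 8·x - 16·x^2)·Dx^2 + (5 + 24·x + 16·x^2)·Dx^3  (order 3).
h: a_k = 1, 13, -47/2, 385/6, -4607/24, 73729/120, -1474559/720, 35389441/5040, …
ICs: h(0) = 1, h′(0) = 13, h′′(0) = -47.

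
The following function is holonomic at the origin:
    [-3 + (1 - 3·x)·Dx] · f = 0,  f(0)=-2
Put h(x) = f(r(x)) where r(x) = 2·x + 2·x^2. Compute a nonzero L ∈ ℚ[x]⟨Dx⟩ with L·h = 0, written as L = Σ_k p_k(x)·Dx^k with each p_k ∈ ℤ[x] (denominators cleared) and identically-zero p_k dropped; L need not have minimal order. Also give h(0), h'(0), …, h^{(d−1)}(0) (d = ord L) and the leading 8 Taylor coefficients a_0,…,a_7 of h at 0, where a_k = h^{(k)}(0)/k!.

L = (6 + 12·x) + (-1 + 6·x + 6·x^2)·Dx  (order 1).
h: a_k = -2, -12, -84, -576, -3960, -27216, -187056, -1285632, …
ICs: h(0) = -2.

f: a_k = -2, -6, -18, -54, -162, -486, -1458, -4374, …
Substitute x→r, Dx→(1/r')Dx; clear ⇒ L₀.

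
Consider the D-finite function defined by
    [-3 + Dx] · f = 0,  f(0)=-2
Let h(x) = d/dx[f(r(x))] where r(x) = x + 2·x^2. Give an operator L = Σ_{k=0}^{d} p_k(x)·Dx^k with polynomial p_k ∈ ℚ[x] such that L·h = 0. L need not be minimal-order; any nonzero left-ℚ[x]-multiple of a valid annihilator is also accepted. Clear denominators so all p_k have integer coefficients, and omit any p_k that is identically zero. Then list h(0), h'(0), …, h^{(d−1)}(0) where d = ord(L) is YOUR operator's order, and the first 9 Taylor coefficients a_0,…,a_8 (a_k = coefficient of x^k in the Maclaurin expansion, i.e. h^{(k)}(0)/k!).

L = (7 + 24·x + 48·x^2) + (-1 - 4·x)·Dx  (order 1).
h: a_k = -6, -42, -135, -387, -3321/4, -33183/20, -112887/40, -253557/56, -2091501/320, …
ICs: h(0) = -6.

f: a_k = -2, -6, -9, -9, -27/4, -81/20, -81/40, -243/280, -729/2240, …
h₀=f(r): pull back L_f along r ⇒ L₀.
Differentiate: ansatz ord ≤ ord L₀ ⇒ L.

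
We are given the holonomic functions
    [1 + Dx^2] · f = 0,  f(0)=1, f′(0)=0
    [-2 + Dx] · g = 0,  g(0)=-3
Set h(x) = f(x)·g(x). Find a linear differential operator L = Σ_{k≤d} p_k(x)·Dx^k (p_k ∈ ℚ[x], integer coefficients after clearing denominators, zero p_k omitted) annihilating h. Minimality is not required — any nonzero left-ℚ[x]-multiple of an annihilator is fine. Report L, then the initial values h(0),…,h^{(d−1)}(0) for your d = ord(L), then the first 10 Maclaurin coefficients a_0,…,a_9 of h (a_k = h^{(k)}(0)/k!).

L = 5 - 4·Dx + Dx^2  (order 2).
h: a_k = -3, -6, -9/2, -1, 7/8, 19/20, 39/80, 139/840, 527/13440, 359/60480, …
ICs: h(0) = -3, h′(0) = -6.

f: a_k = 1, 0, -1/2, 0, 1/24, 0, -1/720, 0, 1/40320, 0, …
g: a_k = -3, -6, -6, -4, -2, -4/5, -4/15, -8/105, -2/105, -4/945, …
h₀=f·g: eliminate ⇒ L₀, order ≤ 2·1.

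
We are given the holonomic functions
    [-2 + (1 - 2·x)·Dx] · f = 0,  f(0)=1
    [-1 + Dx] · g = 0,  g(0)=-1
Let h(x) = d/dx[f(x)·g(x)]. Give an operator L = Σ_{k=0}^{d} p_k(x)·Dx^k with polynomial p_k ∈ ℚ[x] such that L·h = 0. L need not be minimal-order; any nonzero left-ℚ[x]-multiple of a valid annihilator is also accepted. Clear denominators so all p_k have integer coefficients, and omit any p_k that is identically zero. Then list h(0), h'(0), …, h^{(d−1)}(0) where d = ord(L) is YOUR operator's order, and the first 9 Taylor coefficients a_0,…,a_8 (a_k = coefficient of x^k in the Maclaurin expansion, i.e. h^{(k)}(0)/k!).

f: a_k = 1, 2, 4, 8, 16, 32, 64, 128, 256, …
g: a_k = -1, -1, -1/2, -1/6, -1/24, -1/120, -1/720, -1/5040, -1/40320, …
h₀=f·g: eliminate ⇒ L₀, order ≤ 1·1.
h₀' ⇒ L via d/dx closure of L₀.
L = (13 - 12·x + 4·x^2) + (-3 + 8·x - 4·x^2)·Dx  (order 1).
h: a_k = -3, -13, -79/2, -211/2, -6331/24, -75973/120, -354541/240, -17017969/5040, -306323443/40320, …
ICs: h(0) = -3.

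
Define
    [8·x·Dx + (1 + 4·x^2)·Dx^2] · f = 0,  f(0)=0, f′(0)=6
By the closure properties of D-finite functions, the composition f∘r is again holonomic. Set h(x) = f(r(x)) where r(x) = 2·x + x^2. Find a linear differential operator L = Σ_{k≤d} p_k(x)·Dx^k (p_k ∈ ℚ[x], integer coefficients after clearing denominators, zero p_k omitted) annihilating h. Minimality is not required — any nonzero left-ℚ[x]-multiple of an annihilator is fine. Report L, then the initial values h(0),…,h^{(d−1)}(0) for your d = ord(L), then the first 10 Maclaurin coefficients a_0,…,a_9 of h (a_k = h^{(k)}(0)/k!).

L = (-1 + 32·x + 64·x^2 + 48·x^3 + 12·x^4)·Dx + (1 + x + 16·x^2 + 32·x^3 + 20·x^4 + 4·x^5)·Dx^2  (order 2).
h: a_k = 0, 12, 6, -64, -96, 2832/5, 1528, -38400/7, -23808, 152128/3, …
ICs: h(0) = 0, h′(0) = 12.

f: a_k = 0, 6, 0, -8, 0, 96/5, 0, -384/7, 0, 512/3, …
Change of var in L_f (x↦r) gives L₀.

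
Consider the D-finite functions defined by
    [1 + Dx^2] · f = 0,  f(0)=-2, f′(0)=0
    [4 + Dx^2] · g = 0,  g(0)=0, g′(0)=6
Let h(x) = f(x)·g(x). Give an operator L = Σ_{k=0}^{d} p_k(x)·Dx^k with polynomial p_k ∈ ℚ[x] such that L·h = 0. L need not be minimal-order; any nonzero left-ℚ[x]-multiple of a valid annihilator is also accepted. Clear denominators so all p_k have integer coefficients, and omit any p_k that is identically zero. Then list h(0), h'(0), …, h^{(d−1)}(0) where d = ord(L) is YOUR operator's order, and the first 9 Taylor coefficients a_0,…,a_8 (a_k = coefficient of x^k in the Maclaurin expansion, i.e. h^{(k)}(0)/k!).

L = 9 + 10·Dx^2 + Dx^4  (order 4).
h: a_k = 0, -12, 0, 14, 0, -61/10, 0, 547/420, 0, …
ICs: h(0) = 0, h′(0) = -12, h′′(0) = 0, h′′′(0) = 84.

f: a_k = -2, 0, 1, 0, -1/12, 0, 1/360, 0, -1/20160, …
g: a_k = 0, 6, 0, -4, 0, 4/5, 0, -8/105, 0, …
L₀ := L_f ⊗_s L_g (sym. prod.), ord ≤ 4.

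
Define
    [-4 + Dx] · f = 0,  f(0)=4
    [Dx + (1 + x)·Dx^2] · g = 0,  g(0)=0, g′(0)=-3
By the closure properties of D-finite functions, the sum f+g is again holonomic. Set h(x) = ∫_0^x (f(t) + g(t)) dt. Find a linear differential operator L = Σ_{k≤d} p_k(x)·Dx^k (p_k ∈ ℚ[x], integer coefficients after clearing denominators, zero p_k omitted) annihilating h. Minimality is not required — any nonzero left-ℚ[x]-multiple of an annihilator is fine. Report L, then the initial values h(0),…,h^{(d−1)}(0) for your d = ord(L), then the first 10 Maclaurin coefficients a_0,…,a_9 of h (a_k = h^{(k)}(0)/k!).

L = (-24 - 16·x)·Dx^2 + (-14 - 32·x - 16·x^2)·Dx^3 + (5 + 9·x + 4·x^2)·Dx^4  (order 4).
h: a_k = 0, 4, 13/2, 67/6, 125/12, 521/60, 503/90, 299/90, 3961/2520, 17329/22680, …
ICs: h(0) = 0, h′(0) = 4, h′′(0) = 13, h′′′(0) = 67.

f: a_k = 4, 16, 32, 128/3, 128/3, 512/15, 1024/45, 4096/315, 2048/315, 8192/2835, …
g: a_k = 0, -3, 3/2, -1, 3/4, -3/5, 1/2, -3/7, 3/8, -1/3, …
h₀=f+g: left-lcm gives L₀, ord ≤ 3.
∫: right-multiply L₀ by Dx.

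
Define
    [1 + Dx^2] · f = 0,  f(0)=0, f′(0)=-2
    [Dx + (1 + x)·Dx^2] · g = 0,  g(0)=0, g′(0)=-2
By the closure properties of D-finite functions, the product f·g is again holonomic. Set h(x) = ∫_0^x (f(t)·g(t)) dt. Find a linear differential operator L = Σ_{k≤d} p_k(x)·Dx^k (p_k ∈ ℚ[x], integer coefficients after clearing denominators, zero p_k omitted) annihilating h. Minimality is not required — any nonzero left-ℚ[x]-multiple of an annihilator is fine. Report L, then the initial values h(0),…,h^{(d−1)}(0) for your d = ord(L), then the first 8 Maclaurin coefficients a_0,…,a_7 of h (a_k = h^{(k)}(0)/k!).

f: a_k = 0, -2, 0, 1/3, 0, -1/60, 0, 1/2520, …
g: a_k = 0, -2, 1, -2/3, 1/2, -2/5, 1/3, -2/7, …
Product ⇒ symmetric product L₀, ord ≤ 4.
h=∫₀ˣh₀: take L = L₀·Dx.
L = (-3 + 6·x + 19·x^2 + 16·x^3 + 4·x^4)·Dx + (4 + 20·x + 24·x^2 + 8·x^3)·Dx^2 + (20·x + 42·x^2 + 32·x^3 + 8·x^4)·Dx^3 + (4 + 20·x + 24·x^2 + 8·x^3)·Dx^4 + (3 + 14·x + 23·x^2 + 16·x^3 + 4·x^4)·Dx^5  (order 5).
h: a_k = 0, 0, 0, 4/3, -1/2, 2/15, -1/9, 11/126, …
ICs: h(0) = 0, h′(0) = 0, h′′(0) = 0, h′′′(0) = 8, h′′′′(0) = -12.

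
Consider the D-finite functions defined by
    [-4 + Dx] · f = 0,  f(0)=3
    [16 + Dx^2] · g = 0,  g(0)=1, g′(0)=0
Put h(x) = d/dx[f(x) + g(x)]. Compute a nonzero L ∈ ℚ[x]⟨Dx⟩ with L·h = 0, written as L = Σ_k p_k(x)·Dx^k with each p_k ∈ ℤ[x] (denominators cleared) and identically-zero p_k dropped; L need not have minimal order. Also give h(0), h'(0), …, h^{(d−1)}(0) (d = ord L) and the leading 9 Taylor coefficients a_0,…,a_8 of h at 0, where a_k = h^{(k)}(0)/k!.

L = 64 - 16·Dx + 4·Dx^2 - Dx^3  (order 3).
h: a_k = 12, 32, 96, 512/3, 128, 1024/15, 1024/15, 16384/315, 2048/105, …
ICs: h(0) = 12, h′(0) = 32, h′′(0) = 192.

f: a_k = 3, 12, 24, 32, 32, 128/5, 256/15, 1024/105, 512/105, …
g: a_k = 1, 0, -8, 0, 32/3, 0, -256/45, 0, 512/315, …
L₀ := lclm(L_f,L_g); ord L₀ ≤ 1+2.
h₀' ⇒ L via d/dx closure of L₀.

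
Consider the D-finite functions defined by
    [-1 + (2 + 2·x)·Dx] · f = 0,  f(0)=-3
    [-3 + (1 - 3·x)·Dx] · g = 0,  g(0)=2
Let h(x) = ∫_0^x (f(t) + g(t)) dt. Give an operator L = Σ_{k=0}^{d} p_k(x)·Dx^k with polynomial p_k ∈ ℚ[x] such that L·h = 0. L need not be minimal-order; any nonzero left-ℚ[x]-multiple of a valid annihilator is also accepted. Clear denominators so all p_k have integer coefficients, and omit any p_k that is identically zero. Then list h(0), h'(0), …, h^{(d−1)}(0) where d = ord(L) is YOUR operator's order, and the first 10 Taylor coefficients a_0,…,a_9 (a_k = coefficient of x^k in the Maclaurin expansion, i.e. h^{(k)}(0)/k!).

L = (39 + 27·x)·Dx + (-73 - 138·x - 81·x^2)·Dx^2 + (10 - 2·x - 66·x^2 - 54·x^3)·Dx^3  (order 3).
h: a_k = 0, -1, 9/4, 49/8, 861/64, 20751/640, 41465/512, 1493055/7168, 8957853/16384, 47775887/32768, …
ICs: h(0) = 0, h′(0) = -1, h′′(0) = 9/2.

f: a_k = -3, -3/2, 3/8, -3/16, 15/128, -21/256, 63/1024, -99/2048, 1287/32768, -2145/65536, …
g: a_k = 2, 6, 18, 54, 162, 486, 1458, 4374, 13122, 39366, …
Sum ⇒ L₀ = lclm(L_f,L_g) in ℚ(x)⟨Dx⟩.
∫: right-multiply L₀ by Dx.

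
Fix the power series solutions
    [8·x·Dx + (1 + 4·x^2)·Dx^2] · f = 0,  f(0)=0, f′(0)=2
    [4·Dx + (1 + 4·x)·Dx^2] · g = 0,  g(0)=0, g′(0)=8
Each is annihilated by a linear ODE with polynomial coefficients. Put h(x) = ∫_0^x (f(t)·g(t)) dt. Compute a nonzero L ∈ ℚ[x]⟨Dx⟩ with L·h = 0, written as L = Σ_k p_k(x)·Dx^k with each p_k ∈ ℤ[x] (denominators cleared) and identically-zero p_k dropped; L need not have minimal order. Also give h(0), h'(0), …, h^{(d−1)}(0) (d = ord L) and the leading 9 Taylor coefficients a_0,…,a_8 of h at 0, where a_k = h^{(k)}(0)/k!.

L = (96 + 640·x + 1408·x^2 + 7680·x^3 + 15360·x^4 + 26624·x^5 + 8192·x^7)·Dx^2 + (24 + 320·x + 2656·x^2 + 9728·x^3 + 28160·x^4 + 47616·x^5 + 71680·x^6 + 6144·x^7 + 28672·x^8)·Dx^3 + (12 + 104·x + 672·x^2 + 2976·x^3 + 8256·x^4 + 18048·x^5 + 24576·x^6 + 35328·x^7 + 6144·x^8 + 16384·x^9)·Dx^4 + (1 + 12·x + 68·x^2 + 256·x^3 + 696·x^4 + 1536·x^5 + 2688·x^6 + 3072·x^7 + 4224·x^8 + 1024·x^9 + 2048·x^10)·Dx^5  (order 5).
h: a_k = 0, 0, 0, 16/3, -8, 64/5, -320/9, 4864/45, -4672/15, …
ICs: h(0) = 0, h′(0) = 0, h′′(0) = 0, h′′′(0) = 32, h′′′′(0) = -192.

f: a_k = 0, 2, 0, -8/3, 0, 32/5, 0, -128/7, 0, …
g: a_k = 0, 8, -16, 128/3, -128, 2048/5, -4096/3, 32768/7, -16384, …
Product ⇒ symmetric product L₀, ord ≤ 4.
h=∫h₀ ⇒ L = L₀·Dx.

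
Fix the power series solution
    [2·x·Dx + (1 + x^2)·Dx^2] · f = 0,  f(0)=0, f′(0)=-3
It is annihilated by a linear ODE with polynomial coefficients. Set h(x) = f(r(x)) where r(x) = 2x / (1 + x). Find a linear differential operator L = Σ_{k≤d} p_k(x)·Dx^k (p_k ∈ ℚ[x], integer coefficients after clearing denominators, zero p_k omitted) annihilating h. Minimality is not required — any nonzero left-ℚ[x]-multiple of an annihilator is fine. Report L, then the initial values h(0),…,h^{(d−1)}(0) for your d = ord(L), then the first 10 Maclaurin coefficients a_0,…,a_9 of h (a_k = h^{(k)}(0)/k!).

L = (2 + 10·x)·Dx + (1 + 2·x + 5·x^2)·Dx^2  (order 2).
h: a_k = 0, -6, 6, 2, -18, 114/5, 22, -834/7, 126, 718/3, …
ICs: h(0) = 0, h′(0) = -6.

f: a_k = 0, -3, 0, 1, 0, -3/5, 0, 3/7, 0, -1/3, …
L₀ from L_f via x↦r, Dx↦r'^{-1}Dx.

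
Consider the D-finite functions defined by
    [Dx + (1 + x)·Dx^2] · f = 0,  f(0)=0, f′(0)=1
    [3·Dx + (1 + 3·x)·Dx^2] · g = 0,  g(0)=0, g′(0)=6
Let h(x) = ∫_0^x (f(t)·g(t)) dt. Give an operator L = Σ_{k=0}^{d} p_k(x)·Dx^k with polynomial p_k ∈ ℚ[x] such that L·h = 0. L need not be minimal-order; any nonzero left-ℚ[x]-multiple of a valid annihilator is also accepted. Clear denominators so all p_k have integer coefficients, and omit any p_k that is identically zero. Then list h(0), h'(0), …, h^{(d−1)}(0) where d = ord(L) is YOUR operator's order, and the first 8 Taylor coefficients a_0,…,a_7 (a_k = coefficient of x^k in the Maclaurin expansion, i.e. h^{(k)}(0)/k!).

L = (30 + 72·x + 54·x^2)·Dx^2 + (76 + 354·x + 540·x^2 + 270·x^3)·Dx^3 + (29 + 200·x + 486·x^2 + 504·x^3 + 189·x^4)·Dx^4 + (2 + 19·x + 68·x^2 + 114·x^3 + 90·x^4 + 27·x^5)·Dx^5  (order 5).
h: a_k = 0, 0, 0, 2, -3, 49/10, -9, 1269/70, …
ICs: h(0) = 0, h′(0) = 0, h′′(0) = 0, h′′′(0) = 12, h′′′′(0) = -72.

f: a_k = 0, 1, -1/2, 1/3, -1/4, 1/5, -1/6, 1/7, …
g: a_k = 0, 6, -9, 18, -81/2, 486/5, -243, 4374/7, …
h₀=f·g: eliminate ⇒ L₀, order ≤ 2·2.
∫: right-multiply L₀ by Dx.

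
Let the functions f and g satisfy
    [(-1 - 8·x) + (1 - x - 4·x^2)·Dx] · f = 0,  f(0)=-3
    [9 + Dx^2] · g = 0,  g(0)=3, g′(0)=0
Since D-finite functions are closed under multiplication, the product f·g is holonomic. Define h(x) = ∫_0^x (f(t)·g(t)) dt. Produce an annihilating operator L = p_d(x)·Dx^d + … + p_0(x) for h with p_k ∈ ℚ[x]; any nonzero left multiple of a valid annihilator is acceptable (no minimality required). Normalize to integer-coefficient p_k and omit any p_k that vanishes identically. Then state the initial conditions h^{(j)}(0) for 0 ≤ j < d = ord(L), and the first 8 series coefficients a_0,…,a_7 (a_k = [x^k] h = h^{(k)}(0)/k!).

f: a_k = -3, -3, -15, -27, -87, -195, -543, -1323, …
g: a_k = 3, 0, -27/2, 0, 81/8, 0, -243/80, 0, …
h₀=f·g: eliminate ⇒ L₀, order ≤ 1·2.
h=∫h₀ ⇒ L = L₀·Dx.
L = (-1 + 9·x + 36·x^2)·Dx + (2 + 16·x)·Dx^2 + (-1 + x + 4·x^2)·Dx^3  (order 3).
h: a_k = 0, -9, -9/2, -3/2, -81/8, -711/40, -669/16, -47781/560, …
ICs: h(0) = 0, h′(0) = -9, h′′(0) = -9.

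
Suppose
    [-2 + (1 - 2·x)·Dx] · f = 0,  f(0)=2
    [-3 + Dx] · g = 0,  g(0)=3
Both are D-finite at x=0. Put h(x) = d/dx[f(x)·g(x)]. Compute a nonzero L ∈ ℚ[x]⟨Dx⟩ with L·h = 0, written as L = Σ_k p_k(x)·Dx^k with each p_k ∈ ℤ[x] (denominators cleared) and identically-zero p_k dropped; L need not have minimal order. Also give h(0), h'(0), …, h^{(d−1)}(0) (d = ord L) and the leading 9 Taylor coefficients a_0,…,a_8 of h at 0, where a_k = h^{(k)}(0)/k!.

L = (29 - 60·x + 36·x^2) + (-5 + 16·x - 12·x^2)·Dx  (order 1).
h: a_k = 30, 174, 603, 1689, 17133/4, 41265/4, 963579/40, 15419451/280, 277556679/2240, …
ICs: h(0) = 30.

f: a_k = 2, 4, 8, 16, 32, 64, 128, 256, 512, …
g: a_k = 3, 9, 27/2, 27/2, 81/8, 243/40, 243/80, 729/560, 2187/4480, …
f·g: L₀ = L_f ⊗_s L_g, ord ≤ 1·1.
h₀' ⇒ L via d/dx closure of L₀.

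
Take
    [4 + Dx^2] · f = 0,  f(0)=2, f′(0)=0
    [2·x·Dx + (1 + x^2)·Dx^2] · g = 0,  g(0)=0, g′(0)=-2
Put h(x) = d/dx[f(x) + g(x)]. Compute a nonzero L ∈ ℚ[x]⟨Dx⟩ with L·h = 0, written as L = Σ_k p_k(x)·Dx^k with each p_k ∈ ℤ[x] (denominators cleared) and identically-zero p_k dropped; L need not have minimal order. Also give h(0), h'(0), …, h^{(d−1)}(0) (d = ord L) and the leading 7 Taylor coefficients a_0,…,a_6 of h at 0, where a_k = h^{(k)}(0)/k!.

L = (-32·x + 80·x^3 + 16·x^5) + (4 + 32·x^2 + 36·x^4 + 8·x^6)·Dx + (-8·x + 20·x^3 + 4·x^5)·Dx^2 + (1 + 8·x^2 + 9·x^4 + 2·x^6)·Dx^3  (order 3).
h: a_k = -2, -8, 2, 16/3, -2, -16/15, 2, …
ICs: h(0) = -2, h′(0) = -8, h′′(0) = 4.

f: a_k = 2, 0, -4, 0, 4/3, 0, -8/45, …
g: a_k = 0, -2, 0, 2/3, 0, -2/5, 0, …
h₀=f+g: left-lcm gives L₀, ord ≤ 4.
Differentiate: ansatz ord ≤ ord L₀ ⇒ L.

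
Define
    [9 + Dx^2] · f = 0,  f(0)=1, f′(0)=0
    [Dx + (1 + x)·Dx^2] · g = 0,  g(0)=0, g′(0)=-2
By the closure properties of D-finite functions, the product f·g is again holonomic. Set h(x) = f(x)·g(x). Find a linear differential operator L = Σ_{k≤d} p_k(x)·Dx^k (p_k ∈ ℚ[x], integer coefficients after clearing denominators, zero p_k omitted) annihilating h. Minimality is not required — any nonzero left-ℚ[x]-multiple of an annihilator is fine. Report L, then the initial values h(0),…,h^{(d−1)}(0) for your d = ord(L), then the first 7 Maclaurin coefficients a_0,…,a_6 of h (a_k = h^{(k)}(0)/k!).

L = (2493 + 10854·x + 17091·x^2 + 11664·x^3 + 2916·x^4) + (612 + 1908·x + 1944·x^2 + 648·x^3)·Dx + (592 + 2484·x + 3834·x^2 + 2592·x^3 + 648·x^4)·Dx^2 + (68 + 212·x + 216·x^2 + 72·x^3)·Dx^3 + (35 + 142·x + 215·x^2 + 144·x^3 + 36·x^4)·Dx^4  (order 4).
h: a_k = 0, -2, 1, 25/3, -4, -83/20, 35/24, …
ICs: h(0) = 0, h′(0) = -2, h′′(0) = 2, h′′′(0) = 50.

f: a_k = 1, 0, -9/2, 0, 27/8, 0, -81/80, …
g: a_k = 0, -2, 1, -2/3, 1/2, -2/5, 1/3, …
Product ⇒ symmetric product L₀, ord ≤ 4.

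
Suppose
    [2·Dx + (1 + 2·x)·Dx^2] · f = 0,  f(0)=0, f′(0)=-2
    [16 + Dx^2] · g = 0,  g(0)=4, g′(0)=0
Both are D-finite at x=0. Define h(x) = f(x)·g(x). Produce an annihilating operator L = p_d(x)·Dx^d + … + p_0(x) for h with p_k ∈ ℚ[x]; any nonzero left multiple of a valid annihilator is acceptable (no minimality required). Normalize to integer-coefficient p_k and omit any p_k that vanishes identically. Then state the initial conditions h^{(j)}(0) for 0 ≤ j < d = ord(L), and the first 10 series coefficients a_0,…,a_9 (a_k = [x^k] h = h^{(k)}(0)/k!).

L = (2688 + 27648·x + 93184·x^2 + 131072·x^3 + 65536·x^4) + (896 + 5888·x + 12288·x^2 + 8192·x^3)·Dx + (408 + 3712·x + 11904·x^2 + 16384·x^3 + 8192·x^4)·Dx^2 + (56 + 368·x + 768·x^2 + 512·x^3)·Dx^3 + (15 + 124·x + 380·x^2 + 512·x^3 + 256·x^4)·Dx^4  (order 4).
h: a_k = 0, -8, 8, 160/3, -48, -128/5, 0, 6656/105, -3968/45, 124928/945, …
ICs: h(0) = 0, h′(0) = -8, h′′(0) = 16, h′′′(0) = 320.

f: a_k = 0, -2, 2, -8/3, 4, -32/5, 32/3, -128/7, 32, -512/9, …
g: a_k = 4, 0, -32, 0, 128/3, 0, -1024/45, 0, 2048/315, 0, …
h₀=f·g: eliminate ⇒ L₀, order ≤ 2·2.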